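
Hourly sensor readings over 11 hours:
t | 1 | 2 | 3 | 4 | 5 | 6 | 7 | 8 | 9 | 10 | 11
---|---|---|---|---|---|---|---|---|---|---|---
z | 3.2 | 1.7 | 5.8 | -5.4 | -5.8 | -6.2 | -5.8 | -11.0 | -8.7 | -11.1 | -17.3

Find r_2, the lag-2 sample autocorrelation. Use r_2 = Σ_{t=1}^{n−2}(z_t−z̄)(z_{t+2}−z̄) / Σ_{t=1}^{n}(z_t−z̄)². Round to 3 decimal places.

0.362

Mean z̄ = (3.2 + 1.7 + 5.8 − 5.4 − 5.8 − 6.2 − 5.8 − 11.0 − 8.7 − 11.1 − 17.3)/11 = -5.5091
Numerator Σ_{t=1}^{9}(z_t−z̄)(z_{t+2}−z̄) = 169.0426
Denominator Σ(z_t−z̄)² = 466.9891
r_2 = 169.0426 / 466.9891 = 0.362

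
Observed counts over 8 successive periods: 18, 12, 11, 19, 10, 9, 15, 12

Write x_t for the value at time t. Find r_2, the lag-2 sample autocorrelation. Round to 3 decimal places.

-0.370

Mean x̄ = (18 + 12 + 11 + 19 + 10 + 9 + 15 + 12)/8 = 13.2500
Deviations from mean: 4.7500, -1.2500, -2.2500, 5.7500, -3.2500, -4.2500, 1.7500, -1.2500
Numerator Σ_{t=1}^{6}(x_t−x̄)(x_{t+2}−x̄) = -35.3750
Denominator Σ(x_t−x̄)² = 95.5000
r_2 = -35.3750 / 95.5000 = -0.370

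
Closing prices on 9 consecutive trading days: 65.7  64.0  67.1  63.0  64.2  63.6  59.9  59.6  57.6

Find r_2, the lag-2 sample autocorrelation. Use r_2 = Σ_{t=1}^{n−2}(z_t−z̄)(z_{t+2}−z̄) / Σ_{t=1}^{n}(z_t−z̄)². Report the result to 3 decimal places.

0.360

Mean z̄ = (65.7 + 64.0 + 67.1 + 63.0 + 64.2 + 63.6 + 59.9 + 59.6 + 57.6)/9 = 62.7444
Numerator Σ_{t=1}^{7}(z_t−z̄)(z_{t+2}−z̄) = 27.5549
Denominator Σ(z_t−z̄)² = 76.6422
r_2 = 27.5549 / 76.6422 = 0.360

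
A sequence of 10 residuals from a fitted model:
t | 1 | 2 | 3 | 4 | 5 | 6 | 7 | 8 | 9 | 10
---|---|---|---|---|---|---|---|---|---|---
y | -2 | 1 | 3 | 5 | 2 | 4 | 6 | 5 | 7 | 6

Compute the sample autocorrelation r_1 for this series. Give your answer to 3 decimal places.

Mean ȳ = (-2 + 1 + 3 + 5 + 2 + 4 + 6 + 5 + 7 + 6)/10 = 3.7000
Numerator Σ_{t=1}^{9}(y_t−ȳ)(y_{t+1}−ȳ) = 29.2100
Denominator Σ(y_t−ȳ)² = 68.1000
r_1 = 29.2100 / 68.1000 = 0.429

0.429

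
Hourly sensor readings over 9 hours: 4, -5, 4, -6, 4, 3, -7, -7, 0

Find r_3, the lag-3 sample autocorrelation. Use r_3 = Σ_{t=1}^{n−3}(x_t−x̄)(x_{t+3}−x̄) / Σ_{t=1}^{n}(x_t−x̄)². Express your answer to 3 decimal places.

-0.101

Mean x̄ = (4 − 5 + 4 − 6 + 4 + 3 − 7 − 7 + 0)/9 = -1.1111
Numerator Σ_{t=1}^{6}(x_t−x̄)(x_{t+3}−x̄) = -20.5926
Denominator Σ(x_t−x̄)² = 204.8889
r_3 = -20.5926 / 204.8889 = -0.101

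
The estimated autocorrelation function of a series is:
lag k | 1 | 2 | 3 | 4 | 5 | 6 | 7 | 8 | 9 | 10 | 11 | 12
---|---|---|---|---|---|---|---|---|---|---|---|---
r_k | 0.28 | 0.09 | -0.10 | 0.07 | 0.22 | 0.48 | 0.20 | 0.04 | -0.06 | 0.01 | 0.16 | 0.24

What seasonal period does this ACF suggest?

6

The largest autocorrelation is r_6 = 0.48; the remaining lags stay at or below 0.28. The elevated value at lag 1 (0.28), dropping to 0.09 at lag 2, reflects decaying short-term dependence rather than seasonality.
The dominant spike at lag 6 indicates a seasonal period of 6.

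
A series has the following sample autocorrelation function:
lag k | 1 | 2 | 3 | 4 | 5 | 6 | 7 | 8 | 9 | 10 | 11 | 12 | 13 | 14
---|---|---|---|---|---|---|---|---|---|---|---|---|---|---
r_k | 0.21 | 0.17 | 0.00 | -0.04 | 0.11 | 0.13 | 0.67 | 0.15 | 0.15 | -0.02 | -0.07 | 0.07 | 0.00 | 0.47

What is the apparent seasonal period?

The largest autocorrelation is r_7 = 0.67, with a weaker echo at lag 14 (0.47); the remaining lags stay at or below 0.21. The elevated value at lag 1 (0.21), dropping to 0.17 at lag 2, reflects decaying short-term dependence rather than seasonality.
The dominant spike at lag 7 indicates a seasonal period of 7.

7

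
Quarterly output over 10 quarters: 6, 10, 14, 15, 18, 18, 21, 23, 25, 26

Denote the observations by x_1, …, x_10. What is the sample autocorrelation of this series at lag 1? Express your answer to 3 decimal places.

Mean x̄ = (6 + 10 + 14 + 15 + 18 + 18 + 21 + 23 + 25 + 26)/10 = 17.6000
Numerator Σ_{t=1}^{9}(x_t−x̄)(x_{t+1}−x̄) = 245.8400
Denominator Σ(x_t−x̄)² = 378.4000
r_1 = 245.8400 / 378.4000 = 0.650

0.650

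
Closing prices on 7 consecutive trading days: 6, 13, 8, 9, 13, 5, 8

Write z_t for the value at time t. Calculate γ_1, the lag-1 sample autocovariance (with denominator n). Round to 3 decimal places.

-3.942

Mean z̄ = (6 + 13 + 8 + 9 + 13 + 5 + 8)/7 = 8.8571
Σ_{t=1}^{6}(z_t−z̄)(z_{t+1}−z̄) = -27.5918
γ_1 = -27.5918 / 7 = -3.942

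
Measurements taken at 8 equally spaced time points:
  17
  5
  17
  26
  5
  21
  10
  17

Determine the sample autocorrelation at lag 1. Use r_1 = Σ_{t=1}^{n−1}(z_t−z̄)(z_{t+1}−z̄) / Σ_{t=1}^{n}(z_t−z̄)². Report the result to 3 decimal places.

Mean z̄ = (17 + 5 + 17 + 26 + 5 + 21 + 10 + 17)/8 = 14.7500
Deviations from mean: 2.2500, -9.7500, 2.2500, 11.2500, -9.7500, 6.2500, -4.7500, 2.2500
Σ(z_t−z̄)(z_{t+1}−z̄) = (-21.9375) + (-21.9375) + (25.3125) + (-109.6875) + (-60.9375) + (-29.6875) + (-10.6875) = -229.5625
Denominator Σ(z_t−z̄)² = 393.5000
r_1 = -229.5625 / 393.5000 = -0.583

-0.583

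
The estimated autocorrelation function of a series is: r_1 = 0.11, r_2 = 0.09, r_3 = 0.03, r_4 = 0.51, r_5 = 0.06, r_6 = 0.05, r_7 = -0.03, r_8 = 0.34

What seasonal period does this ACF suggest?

The largest autocorrelation is r_4 = 0.51, with a weaker echo at lag 8 (0.34); the remaining lags stay at or below 0.11.
The dominant spike at lag 4 indicates a seasonal period of 4.

4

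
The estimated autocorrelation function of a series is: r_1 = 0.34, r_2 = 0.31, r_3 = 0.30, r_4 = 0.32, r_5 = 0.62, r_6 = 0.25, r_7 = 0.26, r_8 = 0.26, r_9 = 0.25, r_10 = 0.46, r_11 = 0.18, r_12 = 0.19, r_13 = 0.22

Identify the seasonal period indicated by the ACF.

The largest autocorrelation is r_5 = 0.62, with a weaker echo at lag 10 (0.46); the remaining lags stay at or below 0.34. The elevated value at lag 1 (0.34), dropping to 0.31 at lag 2, reflects decaying short-term dependence rather than seasonality.
The dominant spike at lag 5 indicates a seasonal period of 5.

5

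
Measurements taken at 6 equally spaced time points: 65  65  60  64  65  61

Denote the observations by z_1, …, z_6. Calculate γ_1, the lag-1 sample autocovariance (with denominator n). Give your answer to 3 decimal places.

-1.296

Mean z̄ = (65 + 65 + 60 + 64 + 65 + 61)/6 = 63.3333
Σ_{t=1}^{5}(z_t−z̄)(z_{t+1}−z̄) = -7.7778
γ_1 = -7.7778 / 6 = -1.296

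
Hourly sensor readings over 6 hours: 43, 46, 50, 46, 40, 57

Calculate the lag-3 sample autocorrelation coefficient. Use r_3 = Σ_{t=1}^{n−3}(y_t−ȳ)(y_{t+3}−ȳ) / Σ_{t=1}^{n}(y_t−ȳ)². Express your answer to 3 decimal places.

Mean ȳ = (43 + 46 + 50 + 46 + 40 + 57)/6 = 47.0000
Σ(y_t−ȳ)(y_{t+3}−ȳ) = (4.0000) + (7.0000) + (30.0000) = 41.0000
Denominator Σ(y_t−ȳ)² = 176.0000
r_3 = 41.0000 / 176.0000 = 0.233

0.233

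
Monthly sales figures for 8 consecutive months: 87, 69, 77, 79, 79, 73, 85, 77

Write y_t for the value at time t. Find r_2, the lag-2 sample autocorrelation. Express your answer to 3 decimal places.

-0.046

Mean ȳ = (87 + 69 + 77 + 79 + 79 + 73 + 85 + 77)/8 = 78.2500
Deviations from mean: 8.7500, -9.2500, -1.2500, 0.7500, 0.7500, -5.2500, 6.7500, -1.2500
Σ(y_t−ȳ)(y_{t+2}−ȳ) = (-10.9375) + (-6.9375) + (-0.9375) + (-3.9375) + (5.0625) + (6.5625) = -11.1250
Denominator Σ(y_t−ȳ)² = 239.5000
r_2 = -11.1250 / 239.5000 = -0.046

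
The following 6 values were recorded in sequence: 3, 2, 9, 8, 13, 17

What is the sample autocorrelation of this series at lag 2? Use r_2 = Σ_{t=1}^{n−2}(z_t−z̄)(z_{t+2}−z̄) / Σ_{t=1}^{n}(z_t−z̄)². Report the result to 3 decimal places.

Mean z̄ = (3 + 2 + 9 + 8 + 13 + 17)/6 = 8.6667
Deviations from mean: -5.6667, -6.6667, 0.3333, -0.6667, 4.3333, 8.3333
Numerator Σ_{t=1}^{4}(z_t−z̄)(z_{t+2}−z̄) = -1.5556
Denominator Σ(z_t−z̄)² = 165.3333
r_2 = -1.5556 / 165.3333 = -0.009

-0.009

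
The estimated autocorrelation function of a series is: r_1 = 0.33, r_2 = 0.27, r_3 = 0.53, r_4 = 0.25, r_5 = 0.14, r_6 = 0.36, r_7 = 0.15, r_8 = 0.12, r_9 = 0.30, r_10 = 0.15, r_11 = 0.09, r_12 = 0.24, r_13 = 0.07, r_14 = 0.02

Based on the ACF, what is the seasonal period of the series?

3

The largest autocorrelation is r_3 = 0.53, with a weaker echo at lag 6 (0.36); the remaining lags stay at or below 0.33. The elevated value at lag 1 (0.33), dropping to 0.27 at lag 2, reflects decaying short-term dependence rather than seasonality.
The dominant spike at lag 3 indicates a seasonal period of 3.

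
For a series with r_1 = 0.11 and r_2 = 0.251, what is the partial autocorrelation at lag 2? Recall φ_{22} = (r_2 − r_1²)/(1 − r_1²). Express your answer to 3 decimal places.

0.242

φ_{22} = (r_2 − r_1²) / (1 − r_1²)
r_1² = (0.11)² = 0.0121
Numerator = 0.251 − 0.0121 = 0.2389; denominator = 1 − 0.0121 = 0.9879
φ_{22} = 0.2389 / 0.9879 = 0.242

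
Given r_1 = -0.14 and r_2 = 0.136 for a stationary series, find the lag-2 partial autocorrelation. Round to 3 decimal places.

0.119

φ_{22} = (r_2 − r_1²) / (1 − r_1²)
r_1² = (-0.14)² = 0.0196
Numerator = 0.136 − 0.0196 = 0.1164; denominator = 1 − 0.0196 = 0.9804
φ_{22} = 0.1164 / 0.9804 = 0.119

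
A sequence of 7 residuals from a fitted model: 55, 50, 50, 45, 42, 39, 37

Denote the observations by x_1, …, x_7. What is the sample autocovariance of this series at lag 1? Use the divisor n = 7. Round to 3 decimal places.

20.055

Mean x̄ = (55 + 50 + 50 + 45 + 42 + 39 + 37)/7 = 45.4286
Σ_{t=1}^{6}(x_t−x̄)(x_{t+1}−x̄) = 140.3878
γ_1 = 140.3878 / 7 = 20.055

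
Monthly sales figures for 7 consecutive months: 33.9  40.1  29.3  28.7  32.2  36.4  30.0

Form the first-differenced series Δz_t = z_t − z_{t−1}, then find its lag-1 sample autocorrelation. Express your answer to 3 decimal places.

First differences Δz: 6.2, -10.8, -0.6, 3.5, 4.2, -6.4
Mean of differences = -0.6500
Numerator Σ(Δz_t−Δz̄)(Δz_{t+1}−Δz̄) = -77.5875
Denominator Σ(Δz_t−Δz̄)² = 223.7550
r_1(Δz) = -77.5875 / 223.7550 = -0.347

-0.347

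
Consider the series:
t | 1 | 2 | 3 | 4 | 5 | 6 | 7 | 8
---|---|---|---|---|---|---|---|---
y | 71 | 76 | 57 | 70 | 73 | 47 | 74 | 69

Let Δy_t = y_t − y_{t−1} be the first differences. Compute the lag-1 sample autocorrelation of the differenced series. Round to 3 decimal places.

-0.611

First differences Δy: 5, -19, 13, 3, -26, 27, -5
Mean of differences = -0.2857
Numerator Σ(Δy_t−Δȳ)(Δy_{t+1}−Δȳ) = -1218.6531
Denominator Σ(Δy_t−Δȳ)² = 1993.4286
r_1(Δy) = -1218.6531 / 1993.4286 = -0.611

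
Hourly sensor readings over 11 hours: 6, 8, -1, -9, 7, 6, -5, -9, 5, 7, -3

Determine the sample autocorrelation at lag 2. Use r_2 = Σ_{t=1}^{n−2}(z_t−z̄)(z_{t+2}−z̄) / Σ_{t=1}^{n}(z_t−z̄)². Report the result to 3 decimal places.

Mean z̄ = (6 + 8 − 1 − 9 + 7 + 6 − 5 − 9 + 5 + 7 − 3)/11 = 1.0909
Numerator Σ_{t=1}^{9}(z_t−z̄)(z_{t+2}−z̄) = -326.8347
Denominator Σ(z_t−z̄)² = 442.9091
r_2 = -326.8347 / 442.9091 = -0.738

-0.738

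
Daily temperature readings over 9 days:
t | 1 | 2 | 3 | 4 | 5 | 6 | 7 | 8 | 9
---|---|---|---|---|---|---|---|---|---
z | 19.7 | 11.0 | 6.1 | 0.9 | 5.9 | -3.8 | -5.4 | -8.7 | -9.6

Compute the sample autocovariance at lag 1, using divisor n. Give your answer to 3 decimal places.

45.474

Mean z̄ = (19.7 + 11.0 + 6.1 + 0.9 + 5.9 − 3.8 − 5.4 − 8.7 − 9.6)/9 = 1.7889
Σ_{t=1}^{8}(z_t−z̄)(z_{t+1}−z̄) = 409.2665
γ_1 = 409.2665 / 9 = 45.474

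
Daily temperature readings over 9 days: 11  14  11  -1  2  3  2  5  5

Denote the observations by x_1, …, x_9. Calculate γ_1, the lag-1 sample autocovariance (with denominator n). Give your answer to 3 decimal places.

11.180

Mean x̄ = (11 + 14 + 11 − 1 + 2 + 3 + 2 + 5 + 5)/9 = 5.7778
Σ_{t=1}^{8}(x_t−x̄)(x_{t+1}−x̄) = 100.6173
γ_1 = 100.6173 / 9 = 11.180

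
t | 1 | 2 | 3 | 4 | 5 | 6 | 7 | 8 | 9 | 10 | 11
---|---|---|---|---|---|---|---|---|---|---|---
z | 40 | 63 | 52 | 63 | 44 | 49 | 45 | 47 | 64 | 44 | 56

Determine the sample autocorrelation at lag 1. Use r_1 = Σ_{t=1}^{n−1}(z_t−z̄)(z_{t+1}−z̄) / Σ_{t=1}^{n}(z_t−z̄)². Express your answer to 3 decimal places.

Mean z̄ = (40 + 63 + 52 + 63 + 44 + 49 + 45 + 47 + 64 + 44 + 56)/11 = 51.5455
Numerator Σ_{t=1}^{10}(z_t−z̄)(z_{t+1}−z̄) = -326.8430
Denominator Σ(z_t−z̄)² = 754.7273
r_1 = -326.8430 / 754.7273 = -0.433

-0.433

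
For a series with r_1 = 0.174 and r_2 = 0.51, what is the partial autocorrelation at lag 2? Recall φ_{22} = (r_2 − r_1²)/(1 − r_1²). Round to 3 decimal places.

0.495

φ_{22} = (r_2 − r_1²) / (1 − r_1²)
r_1² = (0.174)² = 0.030276
Numerator = 0.51 − 0.0303 = 0.4797; denominator = 1 − 0.0303 = 0.9697
φ_{22} = 0.4797 / 0.9697 = 0.495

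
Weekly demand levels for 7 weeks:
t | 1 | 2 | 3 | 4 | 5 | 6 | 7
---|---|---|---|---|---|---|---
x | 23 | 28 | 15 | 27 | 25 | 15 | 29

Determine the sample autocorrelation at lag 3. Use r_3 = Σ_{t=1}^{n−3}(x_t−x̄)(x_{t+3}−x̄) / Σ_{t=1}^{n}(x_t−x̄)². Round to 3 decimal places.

Mean x̄ = (23 + 28 + 15 + 27 + 25 + 15 + 29)/7 = 23.1429
Numerator Σ_{t=1}^{4}(x_t−x̄)(x_{t+3}−x̄) = 97.3673
Denominator Σ(x_t−x̄)² = 208.8571
r_3 = 97.3673 / 208.8571 = 0.466

0.466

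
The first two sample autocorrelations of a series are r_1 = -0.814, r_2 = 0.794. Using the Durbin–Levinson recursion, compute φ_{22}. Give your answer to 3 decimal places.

φ_{22} = (r_2 − r_1²) / (1 − r_1²)
r_1² = (-0.814)² = 0.662596
Numerator = 0.794 − 0.6626 = 0.1314; denominator = 1 − 0.6626 = 0.3374
φ_{22} = 0.1314 / 0.3374 = 0.389

0.389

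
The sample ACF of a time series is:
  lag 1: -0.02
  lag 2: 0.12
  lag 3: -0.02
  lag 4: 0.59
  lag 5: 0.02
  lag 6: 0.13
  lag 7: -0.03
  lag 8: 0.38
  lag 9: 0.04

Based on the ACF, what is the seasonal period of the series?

4

The largest autocorrelation is r_4 = 0.59, with a weaker echo at lag 8 (0.38); the remaining lags stay at or below 0.13.
The dominant spike at lag 4 indicates a seasonal period of 4.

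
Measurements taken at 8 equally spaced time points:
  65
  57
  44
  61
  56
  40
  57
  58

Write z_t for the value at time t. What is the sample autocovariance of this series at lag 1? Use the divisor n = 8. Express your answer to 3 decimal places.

Mean z̄ = (65 + 57 + 44 + 61 + 56 + 40 + 57 + 58)/8 = 54.7500
Σ_{t=1}^{7}(z_t−z̄)(z_{t+1}−z̄) = -104.8125
γ_1 = -104.8125 / 8 = -13.102

-13.102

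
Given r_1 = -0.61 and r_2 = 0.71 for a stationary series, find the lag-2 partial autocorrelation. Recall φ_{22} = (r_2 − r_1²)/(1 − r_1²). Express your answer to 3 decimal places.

φ_{22} = (r_2 − r_1²) / (1 − r_1²)
r_1² = (-0.61)² = 0.3721
Numerator = 0.71 − 0.3721 = 0.3379; denominator = 1 − 0.3721 = 0.6279
φ_{22} = 0.3379 / 0.6279 = 0.538

0.538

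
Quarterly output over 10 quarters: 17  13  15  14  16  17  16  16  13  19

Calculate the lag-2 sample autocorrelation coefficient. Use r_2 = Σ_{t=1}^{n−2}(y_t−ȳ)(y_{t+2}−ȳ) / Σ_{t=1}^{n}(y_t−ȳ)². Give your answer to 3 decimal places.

0.058

Mean ȳ = (17 + 13 + 15 + 14 + 16 + 17 + 16 + 16 + 13 + 19)/10 = 15.6000
Numerator Σ_{t=1}^{8}(y_t−ȳ)(y_{t+2}−ȳ) = 1.8800
Denominator Σ(y_t−ȳ)² = 32.4000
r_2 = 1.8800 / 32.4000 = 0.058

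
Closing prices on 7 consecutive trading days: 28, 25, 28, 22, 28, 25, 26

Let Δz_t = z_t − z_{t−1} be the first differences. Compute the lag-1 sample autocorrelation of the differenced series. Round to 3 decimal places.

First differences Δz: -3, 3, -6, 6, -3, 1
Mean of differences = -0.3333
Numerator Σ(Δz_t−Δz̄)(Δz_{t+1}−Δz̄) = -84.1111
Denominator Σ(Δz_t−Δz̄)² = 99.3333
r_1(Δz) = -84.1111 / 99.3333 = -0.847

-0.847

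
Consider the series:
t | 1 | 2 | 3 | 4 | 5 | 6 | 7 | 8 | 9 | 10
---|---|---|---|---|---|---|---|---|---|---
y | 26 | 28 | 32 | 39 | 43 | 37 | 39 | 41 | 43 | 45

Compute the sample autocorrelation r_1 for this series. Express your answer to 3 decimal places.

0.580

Mean ȳ = (26 + 28 + 32 + 39 + 43 + 37 + 39 + 41 + 43 + 45)/10 = 37.3000
Numerator Σ_{t=1}^{9}(y_t−ȳ)(y_{t+1}−ȳ) = 224.1100
Denominator Σ(y_t−ȳ)² = 386.1000
r_1 = 224.1100 / 386.1000 = 0.580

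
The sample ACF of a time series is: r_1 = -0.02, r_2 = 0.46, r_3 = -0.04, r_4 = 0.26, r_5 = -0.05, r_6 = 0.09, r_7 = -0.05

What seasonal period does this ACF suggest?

2

The largest autocorrelation is r_2 = 0.46, with a weaker echo at lag 4 (0.26); the remaining lags stay at or below 0.09.
The dominant spike at lag 2 indicates a seasonal period of 2.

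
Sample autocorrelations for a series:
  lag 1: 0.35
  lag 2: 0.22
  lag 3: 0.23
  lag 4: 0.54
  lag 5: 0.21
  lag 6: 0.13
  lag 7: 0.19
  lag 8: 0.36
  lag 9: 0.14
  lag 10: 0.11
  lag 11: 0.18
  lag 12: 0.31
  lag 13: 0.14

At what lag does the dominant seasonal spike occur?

4

The largest autocorrelation is r_4 = 0.54, with a weaker echo at lag 8 (0.36); the remaining lags stay at or below 0.35. The elevated value at lag 1 (0.35), dropping to 0.22 at lag 2, reflects decaying short-term dependence rather than seasonality.
The dominant spike at lag 4 indicates a seasonal period of 4.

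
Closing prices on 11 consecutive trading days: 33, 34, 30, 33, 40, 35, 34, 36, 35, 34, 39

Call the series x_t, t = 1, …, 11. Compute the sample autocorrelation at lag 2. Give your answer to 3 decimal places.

-0.250

Mean x̄ = (33 + 34 + 30 + 33 + 40 + 35 + 34 + 36 + 35 + 34 + 39)/11 = 34.8182
Numerator Σ_{t=1}^{9}(x_t−x̄)(x_{t+2}−x̄) = -19.4298
Denominator Σ(x_t−x̄)² = 77.6364
r_2 = -19.4298 / 77.6364 = -0.250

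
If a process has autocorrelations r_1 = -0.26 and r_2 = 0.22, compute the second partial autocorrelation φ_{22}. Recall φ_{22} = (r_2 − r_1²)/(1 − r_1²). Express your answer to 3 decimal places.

φ_{22} = (r_2 − r_1²) / (1 − r_1²)
r_1² = (-0.26)² = 0.0676
Numerator = 0.22 − 0.0676 = 0.1524; denominator = 1 − 0.0676 = 0.9324
φ_{22} = 0.1524 / 0.9324 = 0.163

0.163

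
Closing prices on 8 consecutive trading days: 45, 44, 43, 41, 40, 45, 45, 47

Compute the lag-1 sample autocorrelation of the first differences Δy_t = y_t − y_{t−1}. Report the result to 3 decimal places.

-0.010

First differences Δy: -1, -1, -2, -1, 5, 0, 2
Mean of differences = 0.2857
Numerator Σ(Δy_t−Δȳ)(Δy_{t+1}−Δȳ) = -0.3673
Denominator Σ(Δy_t−Δȳ)² = 35.4286
r_1(Δy) = -0.3673 / 35.4286 = -0.010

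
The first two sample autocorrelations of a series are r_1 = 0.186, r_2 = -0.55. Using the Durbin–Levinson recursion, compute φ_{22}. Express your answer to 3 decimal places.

φ_{22} = (r_2 − r_1²) / (1 − r_1²)
r_1² = (0.186)² = 0.034596
Numerator = -0.55 − 0.0346 = -0.5846; denominator = 1 − 0.0346 = 0.9654
φ_{22} = -0.5846 / 0.9654 = -0.606

-0.606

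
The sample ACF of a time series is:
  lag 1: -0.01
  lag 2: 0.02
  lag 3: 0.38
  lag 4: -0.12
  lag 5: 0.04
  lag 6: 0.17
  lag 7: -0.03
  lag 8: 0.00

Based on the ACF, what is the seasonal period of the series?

The largest autocorrelation is r_3 = 0.38, with a weaker echo at lag 6 (0.17); the remaining lags stay at or below 0.04.
The dominant spike at lag 3 indicates a seasonal period of 3.

3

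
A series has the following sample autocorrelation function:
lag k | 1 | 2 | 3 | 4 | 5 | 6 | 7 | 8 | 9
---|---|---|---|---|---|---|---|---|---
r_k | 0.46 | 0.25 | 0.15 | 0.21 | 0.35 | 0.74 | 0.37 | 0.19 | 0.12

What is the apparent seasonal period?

The largest autocorrelation is r_6 = 0.74; the remaining lags stay at or below 0.46. The elevated value at lag 1 (0.46), dropping to 0.25 at lag 2, reflects decaying short-term dependence rather than seasonality.
The dominant spike at lag 6 indicates a seasonal period of 6.

6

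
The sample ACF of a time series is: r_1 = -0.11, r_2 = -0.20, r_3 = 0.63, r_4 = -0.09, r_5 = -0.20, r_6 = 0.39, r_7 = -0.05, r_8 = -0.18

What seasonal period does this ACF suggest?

3

The largest autocorrelation is r_3 = 0.63, with a weaker echo at lag 6 (0.39); the remaining lags stay at or below -0.05.
The dominant spike at lag 3 indicates a seasonal period of 3.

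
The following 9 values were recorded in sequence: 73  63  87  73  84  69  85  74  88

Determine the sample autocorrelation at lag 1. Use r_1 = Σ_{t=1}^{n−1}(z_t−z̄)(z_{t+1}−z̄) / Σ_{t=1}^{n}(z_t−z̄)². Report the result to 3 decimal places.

Mean z̄ = (73 + 63 + 87 + 73 + 84 + 69 + 85 + 74 + 88)/9 = 77.3333
Numerator Σ_{t=1}^{8}(z_t−z̄)(z_{t+1}−z̄) = -327.7778
Denominator Σ(z_t−z̄)² = 634.0000
r_1 = -327.7778 / 634.0000 = -0.517

-0.517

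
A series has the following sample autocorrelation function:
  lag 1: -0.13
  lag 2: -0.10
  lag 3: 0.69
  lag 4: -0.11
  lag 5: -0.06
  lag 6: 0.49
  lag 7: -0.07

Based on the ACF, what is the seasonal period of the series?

The largest autocorrelation is r_3 = 0.69, with a weaker echo at lag 6 (0.49); the remaining lags stay at or below -0.06.
The dominant spike at lag 3 indicates a seasonal period of 3.

3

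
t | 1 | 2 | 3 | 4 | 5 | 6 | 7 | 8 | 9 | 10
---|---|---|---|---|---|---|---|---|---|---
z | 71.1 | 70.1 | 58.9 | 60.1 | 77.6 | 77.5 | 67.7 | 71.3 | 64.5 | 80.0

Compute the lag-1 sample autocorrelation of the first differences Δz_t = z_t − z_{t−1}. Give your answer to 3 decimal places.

-0.174

First differences Δz: -1.0, -11.2, 1.2, 17.5, -0.1, -9.8, 3.6, -6.8, 15.5
Mean of differences = 0.9889
Numerator Σ(Δz_t−Δz̄)(Δz_{t+1}−Δz̄) = -142.6101
Denominator Σ(Δz_t−Δz̄)² = 820.8289
r_1(Δz) = -142.6101 / 820.8289 = -0.174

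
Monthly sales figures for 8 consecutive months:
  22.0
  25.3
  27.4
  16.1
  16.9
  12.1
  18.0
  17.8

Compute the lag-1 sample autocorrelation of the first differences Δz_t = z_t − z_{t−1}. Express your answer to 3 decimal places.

-0.321

First differences Δz: 3.3, 2.1, -11.3, 0.8, -4.8, 5.9, -0.2
Mean of differences = -0.6000
Numerator Σ(Δz_t−Δz̄)(Δz_{t+1}−Δz̄) = -63.9200
Denominator Σ(Δz_t−Δz̄)² = 199.0000
r_1(Δz) = -63.9200 / 199.0000 = -0.321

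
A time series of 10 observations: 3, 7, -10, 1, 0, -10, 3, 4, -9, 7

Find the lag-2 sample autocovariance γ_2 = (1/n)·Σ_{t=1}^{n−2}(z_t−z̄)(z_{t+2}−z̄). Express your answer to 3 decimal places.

-7.712

Mean z̄ = (3 + 7 − 10 + 1 + 0 − 10 + 3 + 4 − 9 + 7)/10 = -0.4000
Σ_{t=1}^{8}(z_t−z̄)(z_{t+2}−z̄) = -77.1200
γ_2 = -77.1200 / 10 = -7.712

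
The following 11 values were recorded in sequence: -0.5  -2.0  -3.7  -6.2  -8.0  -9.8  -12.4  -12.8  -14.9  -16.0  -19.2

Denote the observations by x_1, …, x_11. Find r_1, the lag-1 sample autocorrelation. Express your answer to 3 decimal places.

Mean x̄ = (-0.5 − 2.0 − 3.7 − 6.2 − 8.0 − 9.8 − 12.4 − 12.8 − 14.9 − 16.0 − 19.2)/11 = -9.5909
Numerator Σ_{t=1}^{10}(x_t−x̄)(x_{t+1}−x̄) = 261.0145
Denominator Σ(x_t−x̄)² = 368.8291
r_1 = 261.0145 / 368.8291 = 0.708

0.708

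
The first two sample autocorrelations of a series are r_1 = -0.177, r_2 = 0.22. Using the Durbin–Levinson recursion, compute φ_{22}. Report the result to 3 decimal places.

0.195

φ_{22} = (r_2 − r_1²) / (1 − r_1²)
r_1² = (-0.177)² = 0.031329
Numerator = 0.22 − 0.0313 = 0.1887; denominator = 1 − 0.0313 = 0.9687
φ_{22} = 0.1887 / 0.9687 = 0.195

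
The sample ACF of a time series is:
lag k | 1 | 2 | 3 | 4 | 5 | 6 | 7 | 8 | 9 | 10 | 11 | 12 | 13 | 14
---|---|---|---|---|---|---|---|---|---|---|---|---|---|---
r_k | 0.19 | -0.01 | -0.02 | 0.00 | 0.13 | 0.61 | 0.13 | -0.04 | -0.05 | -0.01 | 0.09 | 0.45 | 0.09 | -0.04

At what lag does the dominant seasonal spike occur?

The largest autocorrelation is r_6 = 0.61, with a weaker echo at lag 12 (0.45); the remaining lags stay at or below 0.19.
The dominant spike at lag 6 indicates a seasonal period of 6.

6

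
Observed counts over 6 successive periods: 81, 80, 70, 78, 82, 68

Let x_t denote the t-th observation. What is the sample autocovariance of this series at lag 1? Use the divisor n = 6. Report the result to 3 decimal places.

Mean x̄ = (81 + 80 + 70 + 78 + 82 + 68)/6 = 76.5000
Deviations: 4.5000, 3.5000, -6.5000, 1.5000, 5.5000, -8.5000
Σ_{t=1}^{5}(x_t−x̄)(x_{t+1}−x̄) = -55.2500
γ_1 = -55.2500 / 6 = -9.208

-9.208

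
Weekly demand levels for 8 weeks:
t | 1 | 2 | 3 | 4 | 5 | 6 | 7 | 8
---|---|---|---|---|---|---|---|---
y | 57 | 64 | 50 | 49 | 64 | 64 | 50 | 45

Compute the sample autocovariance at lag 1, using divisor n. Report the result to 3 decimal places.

Mean ȳ = (57 + 64 + 50 + 49 + 64 + 64 + 50 + 45)/8 = 55.3750
Σ_{t=1}^{7}(y_t−ȳ)(y_{t+1}−ȳ) = 30.7344
γ_1 = 30.7344 / 8 = 3.842

3.842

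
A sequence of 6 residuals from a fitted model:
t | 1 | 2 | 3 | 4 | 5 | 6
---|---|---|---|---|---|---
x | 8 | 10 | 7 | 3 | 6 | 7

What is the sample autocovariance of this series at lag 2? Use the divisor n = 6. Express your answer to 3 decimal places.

Mean x̄ = (8 + 10 + 7 + 3 + 6 + 7)/6 = 6.8333
Σ_{t=1}^{4}(x_t−x̄)(x_{t+2}−x̄) = -12.7222
γ_2 = -12.7222 / 6 = -2.120

-2.120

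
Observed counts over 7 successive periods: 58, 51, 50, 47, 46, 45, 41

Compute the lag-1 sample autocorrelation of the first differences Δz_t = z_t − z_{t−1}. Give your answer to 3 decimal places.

First differences Δz: -7, -1, -3, -1, -1, -4
Mean of differences = -2.8333
Numerator Σ(Δz_t−Δz̄)(Δz_{t+1}−Δz̄) = -7.0278
Denominator Σ(Δz_t−Δz̄)² = 28.8333
r_1(Δz) = -7.0278 / 28.8333 = -0.244

-0.244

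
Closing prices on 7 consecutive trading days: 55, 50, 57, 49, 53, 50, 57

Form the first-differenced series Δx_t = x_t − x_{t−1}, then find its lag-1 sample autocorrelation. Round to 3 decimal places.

First differences Δx: -5, 7, -8, 4, -3, 7
Mean of differences = 0.3333
Numerator Σ(Δx_t−Δx̄)(Δx_{t+1}−Δx̄) = -156.1111
Denominator Σ(Δx_t−Δx̄)² = 211.3333
r_1(Δx) = -156.1111 / 211.3333 = -0.739

-0.739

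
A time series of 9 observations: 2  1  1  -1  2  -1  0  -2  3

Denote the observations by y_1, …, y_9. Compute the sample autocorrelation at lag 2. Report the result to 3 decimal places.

0.217

Mean ȳ = (2 + 1 + 1 − 1 + 2 − 1 + 0 − 2 + 3)/9 = 0.5556
Numerator Σ_{t=1}^{7}(y_t−ȳ)(y_{t+2}−ȳ) = 4.8272
Denominator Σ(y_t−ȳ)² = 22.2222
r_2 = 4.8272 / 22.2222 = 0.217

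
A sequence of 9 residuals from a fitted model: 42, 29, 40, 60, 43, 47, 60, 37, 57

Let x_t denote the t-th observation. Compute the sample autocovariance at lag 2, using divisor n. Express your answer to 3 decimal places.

Mean x̄ = (42 + 29 + 40 + 60 + 43 + 47 + 60 + 37 + 57)/9 = 46.1111
Σ_{t=1}^{7}(x_t−x̄)(x_{t+2}−x̄) = -81.2469
γ_2 = -81.2469 / 9 = -9.027

-9.027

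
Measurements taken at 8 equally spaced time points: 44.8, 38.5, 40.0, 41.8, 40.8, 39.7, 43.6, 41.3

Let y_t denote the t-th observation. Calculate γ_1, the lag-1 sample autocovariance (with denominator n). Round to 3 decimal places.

-1.237

Mean ȳ = (44.8 + 38.5 + 40.0 + 41.8 + 40.8 + 39.7 + 43.6 + 41.3)/8 = 41.3125
Σ_{t=1}^{7}(y_t−ȳ)(y_{t+1}−ȳ) = -9.8977
γ_1 = -9.8977 / 8 = -1.237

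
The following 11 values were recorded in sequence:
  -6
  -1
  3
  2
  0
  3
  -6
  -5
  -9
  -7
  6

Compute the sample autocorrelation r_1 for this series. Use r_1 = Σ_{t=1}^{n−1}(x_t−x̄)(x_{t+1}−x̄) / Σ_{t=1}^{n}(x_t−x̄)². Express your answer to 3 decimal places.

Mean x̄ = (-6 − 1 + 3 + 2 + 0 + 3 − 6 − 5 − 9 − 7 + 6)/11 = -1.8182
Numerator Σ_{t=1}^{10}(x_t−x̄)(x_{t+1}−x̄) = 47.3306
Denominator Σ(x_t−x̄)² = 249.6364
r_1 = 47.3306 / 249.6364 = 0.190

0.190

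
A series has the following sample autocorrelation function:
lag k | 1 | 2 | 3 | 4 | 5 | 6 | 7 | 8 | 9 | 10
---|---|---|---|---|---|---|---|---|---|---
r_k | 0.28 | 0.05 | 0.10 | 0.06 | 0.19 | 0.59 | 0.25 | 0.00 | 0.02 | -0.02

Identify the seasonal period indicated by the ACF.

6

The largest autocorrelation is r_6 = 0.59; the remaining lags stay at or below 0.28. The elevated value at lag 1 (0.28), dropping to 0.05 at lag 2, reflects decaying short-term dependence rather than seasonality.
The dominant spike at lag 6 indicates a seasonal period of 6.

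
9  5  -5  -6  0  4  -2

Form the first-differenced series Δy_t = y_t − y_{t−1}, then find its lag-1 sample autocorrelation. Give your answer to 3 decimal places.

First differences Δy: -4, -10, -1, 6, 4, -6
Mean of differences = -1.8333
Numerator Σ(Δy_t−Δȳ)(Δy_{t+1}−Δȳ) = 38.8056
Denominator Σ(Δy_t−Δȳ)² = 184.8333
r_1(Δy) = 38.8056 / 184.8333 = 0.210

0.210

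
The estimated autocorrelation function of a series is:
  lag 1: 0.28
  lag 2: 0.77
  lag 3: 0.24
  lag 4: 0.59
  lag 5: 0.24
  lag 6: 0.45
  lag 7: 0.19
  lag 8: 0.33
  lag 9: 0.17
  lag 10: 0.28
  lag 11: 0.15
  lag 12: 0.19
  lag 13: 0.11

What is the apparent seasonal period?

The largest autocorrelation is r_2 = 0.77, with weaker echoes at lags 4 (0.59), 6 (0.45) and 8 (0.33); the remaining lags stay at or below 0.28.
The dominant spike at lag 2 indicates a seasonal period of 2.

2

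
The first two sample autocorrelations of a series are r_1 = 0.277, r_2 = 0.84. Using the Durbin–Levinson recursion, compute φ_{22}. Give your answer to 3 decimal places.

φ_{22} = (r_2 − r_1²) / (1 − r_1²)
r_1² = (0.277)² = 0.076729
Numerator = 0.84 − 0.0767 = 0.7633; denominator = 1 − 0.0767 = 0.9233
φ_{22} = 0.7633 / 0.9233 = 0.827

0.827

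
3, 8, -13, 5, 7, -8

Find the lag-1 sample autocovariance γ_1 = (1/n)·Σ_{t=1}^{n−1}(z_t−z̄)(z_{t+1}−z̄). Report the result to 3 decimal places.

Mean z̄ = (3 + 8 − 13 + 5 + 7 − 8)/6 = 0.3333
Σ_{t=1}^{5}(z_t−z̄)(z_{t+1}−z̄) = -168.4444
γ_1 = -168.4444 / 6 = -28.074

-28.074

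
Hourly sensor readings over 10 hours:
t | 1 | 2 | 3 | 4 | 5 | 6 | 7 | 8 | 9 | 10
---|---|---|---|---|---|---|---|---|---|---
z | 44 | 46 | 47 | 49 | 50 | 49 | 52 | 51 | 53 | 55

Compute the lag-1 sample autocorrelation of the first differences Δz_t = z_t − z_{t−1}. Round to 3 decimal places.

-0.582

First differences Δz: 2, 1, 2, 1, -1, 3, -1, 2, 2
Mean of differences = 1.2222
Numerator Σ(Δz_t−Δz̄)(Δz_{t+1}−Δz̄) = -9.0494
Denominator Σ(Δz_t−Δz̄)² = 15.5556
r_1(Δz) = -9.0494 / 15.5556 = -0.582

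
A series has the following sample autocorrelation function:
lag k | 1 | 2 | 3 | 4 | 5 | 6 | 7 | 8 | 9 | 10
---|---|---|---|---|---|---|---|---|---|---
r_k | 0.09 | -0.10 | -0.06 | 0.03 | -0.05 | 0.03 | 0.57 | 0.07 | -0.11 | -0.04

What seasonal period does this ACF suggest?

The largest autocorrelation is r_7 = 0.57; the remaining lags stay at or below 0.09.
The dominant spike at lag 7 indicates a seasonal period of 7.

7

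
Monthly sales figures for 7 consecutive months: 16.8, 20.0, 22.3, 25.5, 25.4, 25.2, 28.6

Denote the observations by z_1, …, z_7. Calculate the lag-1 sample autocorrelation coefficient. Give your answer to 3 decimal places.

Mean z̄ = (16.8 + 20.0 + 22.3 + 25.5 + 25.4 + 25.2 + 28.6)/7 = 23.4000
Deviations from mean: -6.6000, -3.4000, -1.1000, 2.1000, 2.0000, 1.8000, 5.2000
Σ(z_t−z̄)(z_{t+1}−z̄) = (22.4400) + (3.7400) + (-2.3100) + (4.2000) + (3.6000) + (9.3600) = 41.0300
Denominator Σ(z_t−z̄)² = 95.0200
r_1 = 41.0300 / 95.0200 = 0.432

0.432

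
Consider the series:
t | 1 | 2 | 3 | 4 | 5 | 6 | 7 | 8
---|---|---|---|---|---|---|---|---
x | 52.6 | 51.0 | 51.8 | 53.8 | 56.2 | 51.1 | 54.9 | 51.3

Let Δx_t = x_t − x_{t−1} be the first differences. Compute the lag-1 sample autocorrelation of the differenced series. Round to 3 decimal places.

-0.597

First differences Δx: -1.6, 0.8, 2.0, 2.4, -5.1, 3.8, -3.6
Mean of differences = -0.1857
Numerator Σ(Δx_t−Δx̄)(Δx_{t+1}−Δx̄) = -39.4902
Denominator Σ(Δx_t−Δx̄)² = 66.1286
r_1(Δx) = -39.4902 / 66.1286 = -0.597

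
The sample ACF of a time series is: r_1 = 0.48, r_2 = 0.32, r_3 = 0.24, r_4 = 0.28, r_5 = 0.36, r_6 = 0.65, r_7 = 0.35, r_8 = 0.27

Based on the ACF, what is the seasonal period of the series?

The largest autocorrelation is r_6 = 0.65; the remaining lags stay at or below 0.48. The elevated value at lag 1 (0.48), dropping to 0.32 at lag 2, reflects decaying short-term dependence rather than seasonality.
The dominant spike at lag 6 indicates a seasonal period of 6.

6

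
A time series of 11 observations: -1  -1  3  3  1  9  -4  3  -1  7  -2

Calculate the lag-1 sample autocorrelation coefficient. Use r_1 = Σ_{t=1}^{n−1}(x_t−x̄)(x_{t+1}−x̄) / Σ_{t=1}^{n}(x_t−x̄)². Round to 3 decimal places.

-0.558

Mean x̄ = (-1 − 1 + 3 + 3 + 1 + 9 − 4 + 3 − 1 + 7 − 2)/11 = 1.5455
Numerator Σ_{t=1}^{10}(x_t−x̄)(x_{t+1}−x̄) = -86.2975
Denominator Σ(x_t−x̄)² = 154.7273
r_1 = -86.2975 / 154.7273 = -0.558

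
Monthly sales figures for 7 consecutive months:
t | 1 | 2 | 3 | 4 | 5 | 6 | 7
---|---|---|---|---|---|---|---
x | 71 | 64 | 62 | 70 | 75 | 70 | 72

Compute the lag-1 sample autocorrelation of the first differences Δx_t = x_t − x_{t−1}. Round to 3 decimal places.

0.012

First differences Δx: -7, -2, 8, 5, -5, 2
Mean of differences = 0.1667
Numerator Σ(Δx_t−Δx̄)(Δx_{t+1}−Δx̄) = 1.9722
Denominator Σ(Δx_t−Δx̄)² = 170.8333
r_1(Δx) = 1.9722 / 170.8333 = 0.012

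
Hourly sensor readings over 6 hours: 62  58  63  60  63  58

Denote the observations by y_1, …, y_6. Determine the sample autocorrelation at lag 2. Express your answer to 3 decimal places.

Mean ȳ = (62 + 58 + 63 + 60 + 63 + 58)/6 = 60.6667
Deviations from mean: 1.3333, -2.6667, 2.3333, -0.6667, 2.3333, -2.6667
Σ(y_t−ȳ)(y_{t+2}−ȳ) = (3.1111) + (1.7778) + (5.4444) + (1.7778) = 12.1111
Denominator Σ(y_t−ȳ)² = 27.3333
r_2 = 12.1111 / 27.3333 = 0.443

0.443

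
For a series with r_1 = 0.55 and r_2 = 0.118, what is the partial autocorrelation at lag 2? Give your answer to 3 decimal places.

φ_{22} = (r_2 − r_1²) / (1 − r_1²)
r_1² = (0.55)² = 0.3025
Numerator = 0.118 − 0.3025 = -0.1845; denominator = 1 − 0.3025 = 0.6975
φ_{22} = -0.1845 / 0.6975 = -0.265

-0.265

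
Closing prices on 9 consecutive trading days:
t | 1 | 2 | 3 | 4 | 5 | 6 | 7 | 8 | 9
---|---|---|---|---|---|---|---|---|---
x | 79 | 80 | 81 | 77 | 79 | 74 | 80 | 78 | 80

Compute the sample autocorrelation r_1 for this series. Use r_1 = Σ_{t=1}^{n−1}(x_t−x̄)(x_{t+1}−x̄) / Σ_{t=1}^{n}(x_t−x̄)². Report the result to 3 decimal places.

Mean x̄ = (79 + 80 + 81 + 77 + 79 + 74 + 80 + 78 + 80)/9 = 78.6667
Numerator Σ_{t=1}^{8}(x_t−x̄)(x_{t+1}−x̄) = -10.4444
Denominator Σ(x_t−x̄)² = 36.0000
r_1 = -10.4444 / 36.0000 = -0.290

-0.290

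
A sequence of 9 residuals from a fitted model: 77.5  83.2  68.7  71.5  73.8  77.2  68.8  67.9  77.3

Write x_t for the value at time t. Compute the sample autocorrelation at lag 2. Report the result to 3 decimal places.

Mean x̄ = (77.5 + 83.2 + 68.7 + 71.5 + 73.8 + 77.2 + 68.8 + 67.9 + 77.3)/9 = 73.9889
Numerator Σ_{t=1}^{7}(x_t−x̄)(x_{t+2}−x̄) = -84.2414
Denominator Σ(x_t−x̄)² = 216.6489
r_2 = -84.2414 / 216.6489 = -0.389

-0.389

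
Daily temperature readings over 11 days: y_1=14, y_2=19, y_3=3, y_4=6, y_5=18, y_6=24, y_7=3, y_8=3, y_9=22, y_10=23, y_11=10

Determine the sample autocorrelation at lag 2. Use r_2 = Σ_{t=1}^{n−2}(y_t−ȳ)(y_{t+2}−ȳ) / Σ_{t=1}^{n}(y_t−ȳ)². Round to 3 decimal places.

Mean ȳ = (14 + 19 + 3 + 6 + 18 + 24 + 3 + 3 + 22 + 23 + 10)/11 = 13.1818
Numerator Σ_{t=1}^{9}(y_t−ȳ)(y_{t+2}−ȳ) = -553.8843
Denominator Σ(y_t−ȳ)² = 721.6364
r_2 = -553.8843 / 721.6364 = -0.768

-0.768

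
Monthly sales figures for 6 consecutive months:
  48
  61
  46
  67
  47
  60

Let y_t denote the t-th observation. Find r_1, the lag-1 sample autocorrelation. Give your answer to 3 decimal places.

-0.852

Mean ȳ = (48 + 61 + 46 + 67 + 47 + 60)/6 = 54.8333
Deviations from mean: -6.8333, 6.1667, -8.8333, 12.1667, -7.8333, 5.1667
Numerator Σ_{t=1}^{5}(y_t−ȳ)(y_{t+1}−ȳ) = -339.8611
Denominator Σ(y_t−ȳ)² = 398.8333
r_1 = -339.8611 / 398.8333 = -0.852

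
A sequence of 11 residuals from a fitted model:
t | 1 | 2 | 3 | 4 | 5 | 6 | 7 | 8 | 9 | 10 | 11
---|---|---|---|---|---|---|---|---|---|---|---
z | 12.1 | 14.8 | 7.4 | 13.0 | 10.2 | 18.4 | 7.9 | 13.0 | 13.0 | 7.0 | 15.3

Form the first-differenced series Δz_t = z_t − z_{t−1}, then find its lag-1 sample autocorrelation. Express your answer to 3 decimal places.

-0.703

First differences Δz: 2.7, -7.4, 5.6, -2.8, 8.2, -10.5, 5.1, 0.0, -6.0, 8.3
Mean of differences = 0.3200
Numerator Σ(Δz_t−Δz̄)(Δz_{t+1}−Δz̄) = -287.1164
Denominator Σ(Δz_t−Δz̄)² = 408.6160
r_1(Δz) = -287.1164 / 408.6160 = -0.703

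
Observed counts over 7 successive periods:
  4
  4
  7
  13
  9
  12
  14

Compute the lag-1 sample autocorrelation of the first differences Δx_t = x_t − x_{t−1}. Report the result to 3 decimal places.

First differences Δx: 0, 3, 6, -4, 3, 2
Mean of differences = 1.6667
Numerator Σ(Δx_t−Δx̄)(Δx_{t+1}−Δx̄) = -28.1111
Denominator Σ(Δx_t−Δx̄)² = 57.3333
r_1(Δx) = -28.1111 / 57.3333 = -0.490

-0.490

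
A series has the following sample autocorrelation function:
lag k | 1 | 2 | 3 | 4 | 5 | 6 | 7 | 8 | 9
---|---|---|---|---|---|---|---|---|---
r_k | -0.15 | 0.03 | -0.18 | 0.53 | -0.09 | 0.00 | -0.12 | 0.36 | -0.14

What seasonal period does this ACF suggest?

The largest autocorrelation is r_4 = 0.53, with a weaker echo at lag 8 (0.36); the remaining lags stay at or below 0.03.
The dominant spike at lag 4 indicates a seasonal period of 4.

4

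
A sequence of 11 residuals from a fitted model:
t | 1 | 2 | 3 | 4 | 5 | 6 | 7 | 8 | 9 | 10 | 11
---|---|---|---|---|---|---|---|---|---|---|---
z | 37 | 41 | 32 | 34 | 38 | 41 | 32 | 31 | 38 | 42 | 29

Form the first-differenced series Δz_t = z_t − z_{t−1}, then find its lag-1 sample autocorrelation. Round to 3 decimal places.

-0.190

First differences Δz: 4, -9, 2, 4, 3, -9, -1, 7, 4, -13
Mean of differences = -0.8000
Numerator Σ(Δz_t−Δz̄)(Δz_{t+1}−Δz̄) = -82.8400
Denominator Σ(Δz_t−Δz̄)² = 435.6000
r_1(Δz) = -82.8400 / 435.6000 = -0.190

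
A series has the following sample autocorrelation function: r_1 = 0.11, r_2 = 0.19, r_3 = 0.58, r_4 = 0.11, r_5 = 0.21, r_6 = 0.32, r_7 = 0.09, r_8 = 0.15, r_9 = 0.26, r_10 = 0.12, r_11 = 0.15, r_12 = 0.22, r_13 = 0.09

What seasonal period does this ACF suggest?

3

The largest autocorrelation is r_3 = 0.58, with weaker echoes at lags 6 (0.32), 9 (0.26) and 12 (0.22); the remaining lags stay at or below 0.21.
The dominant spike at lag 3 indicates a seasonal period of 3.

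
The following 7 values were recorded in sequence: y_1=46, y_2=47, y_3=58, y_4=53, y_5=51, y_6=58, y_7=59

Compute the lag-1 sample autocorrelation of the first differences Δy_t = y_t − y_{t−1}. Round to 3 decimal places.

-0.402

First differences Δy: 1, 11, -5, -2, 7, 1
Mean of differences = 2.1667
Numerator Σ(Δy_t−Δȳ)(Δy_{t+1}−Δȳ) = -69.5278
Denominator Σ(Δy_t−Δȳ)² = 172.8333
r_1(Δy) = -69.5278 / 172.8333 = -0.402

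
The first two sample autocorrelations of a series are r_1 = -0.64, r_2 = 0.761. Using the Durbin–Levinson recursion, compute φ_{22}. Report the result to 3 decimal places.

φ_{22} = (r_2 − r_1²) / (1 − r_1²)
r_1² = (-0.64)² = 0.4096
Numerator = 0.761 − 0.4096 = 0.3514; denominator = 1 − 0.4096 = 0.5904
φ_{22} = 0.3514 / 0.5904 = 0.595

0.595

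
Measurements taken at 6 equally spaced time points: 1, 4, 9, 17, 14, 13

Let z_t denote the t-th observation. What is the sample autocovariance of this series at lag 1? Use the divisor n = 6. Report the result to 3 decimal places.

15.704

Mean z̄ = (1 + 4 + 9 + 17 + 14 + 13)/6 = 9.6667
Σ_{t=1}^{5}(z_t−z̄)(z_{t+1}−z̄) = 94.2222
γ_1 = 94.2222 / 6 = 15.704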